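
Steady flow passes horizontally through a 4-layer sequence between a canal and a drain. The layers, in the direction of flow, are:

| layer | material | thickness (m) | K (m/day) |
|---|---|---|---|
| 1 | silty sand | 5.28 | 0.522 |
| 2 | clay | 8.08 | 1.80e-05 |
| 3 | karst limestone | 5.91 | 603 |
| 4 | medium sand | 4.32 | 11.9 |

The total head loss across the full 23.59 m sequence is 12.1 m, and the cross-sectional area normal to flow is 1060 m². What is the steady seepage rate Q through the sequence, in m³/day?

Flow is perpendicular to layering, so the layers act in series and the equivalent K is the thickness-weighted harmonic mean.
Total thickness L = 5.28 + 8.08 + 5.91 + 4.32 = 23.59 m.
Σ(b_i/K_i) = 5.28/0.522 + 8.08/1.80e-05 + 5.91/603 + 4.32/11.9 = 4.489e+05 d.
K_eq = L / Σ(b_i/K_i) = 23.59 / 4.489e+05 = 5.255e-05 m/day.
Q = K_eq · A · (Δh/L) = 5.255e-05 × 1060 × (12.1/23.59) = 0.02857 m³/day.

0.0286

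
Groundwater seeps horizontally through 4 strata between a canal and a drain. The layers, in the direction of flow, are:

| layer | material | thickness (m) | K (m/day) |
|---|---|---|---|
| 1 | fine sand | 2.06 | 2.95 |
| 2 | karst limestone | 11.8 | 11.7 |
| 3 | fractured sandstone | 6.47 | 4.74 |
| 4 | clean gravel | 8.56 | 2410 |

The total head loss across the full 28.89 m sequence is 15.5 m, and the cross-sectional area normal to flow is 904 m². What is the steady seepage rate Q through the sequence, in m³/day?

4560

Flow is perpendicular to layering, so the layers act in series and the equivalent K is the thickness-weighted harmonic mean.
Total thickness L = 2.06 + 11.8 + 6.47 + 8.56 = 28.89 m.
Σ(b_i/K_i) = 2.06/2.95 + 11.8/11.7 + 6.47/4.74 + 8.56/2410 = 3.075 d.
K_eq = L / Σ(b_i/K_i) = 28.89 / 3.075 = 9.394 m/day.
Q = K_eq · A · (Δh/L) = 9.394 × 904 × (15.5/28.89) = 4556 m³/day.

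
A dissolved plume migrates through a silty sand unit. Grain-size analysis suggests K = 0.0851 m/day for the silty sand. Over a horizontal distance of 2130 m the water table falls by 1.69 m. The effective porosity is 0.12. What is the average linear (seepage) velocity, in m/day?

0.000563

Hydraulic gradient i = Δh / L = 1.69 / 2130 = 0.0007934.
Darcy flux q = K · i = 0.08510 × 0.0007934 = 6.752e-05 m/day.
Seepage velocity v = q / n_e = 6.752e-05 / 0.12 = 0.0005627 m/day.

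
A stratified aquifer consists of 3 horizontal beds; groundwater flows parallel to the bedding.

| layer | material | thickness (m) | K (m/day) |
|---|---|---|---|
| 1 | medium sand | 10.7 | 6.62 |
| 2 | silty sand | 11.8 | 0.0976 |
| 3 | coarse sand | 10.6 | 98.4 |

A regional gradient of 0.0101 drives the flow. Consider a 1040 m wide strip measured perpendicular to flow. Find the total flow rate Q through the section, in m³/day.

11700

Flow is parallel to layering, so each bed carries its own Darcy discharge and the transmissivities add.
Σ(K_i·b_i) = 6.62×10.7 + 0.0976×11.8 + 98.4×10.6 = 1115 m²/day.
Hydraulic gradient i = 0.0101.
Q = Σ(K_i·b_i) · W · i = 1115 × 1040 × 0.01010 = 11712 m³/day.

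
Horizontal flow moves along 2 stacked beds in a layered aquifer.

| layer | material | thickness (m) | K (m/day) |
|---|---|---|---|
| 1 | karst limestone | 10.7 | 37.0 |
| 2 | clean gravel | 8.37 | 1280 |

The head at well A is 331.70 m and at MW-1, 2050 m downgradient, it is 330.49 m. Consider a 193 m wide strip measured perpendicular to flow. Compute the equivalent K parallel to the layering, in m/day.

Flow is parallel to layering, so each bed carries its own Darcy discharge and the transmissivities add.
Σ(K_i·b_i) = 37.0×10.7 + 1280×8.37 = 11109 m²/day.
Total thickness b = 19.07 m, so K_eq = Σ(K_i·b_i)/b = 582.6 m/day.

583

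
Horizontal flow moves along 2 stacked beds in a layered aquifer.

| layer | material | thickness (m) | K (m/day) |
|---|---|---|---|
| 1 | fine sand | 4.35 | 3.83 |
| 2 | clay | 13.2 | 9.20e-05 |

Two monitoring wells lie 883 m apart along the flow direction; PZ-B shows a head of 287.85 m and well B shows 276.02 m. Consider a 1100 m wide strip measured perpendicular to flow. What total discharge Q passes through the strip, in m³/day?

246

Flow is parallel to layering, so each bed carries its own Darcy discharge and the transmissivities add.
Σ(K_i·b_i) = 3.83×4.35 + 9.20e-05×13.2 = 16.66 m²/day.
Hydraulic gradient i = (287.85 − 276.02) / 883 = 11.83 / 883 = 0.01340.
Q = Σ(K_i·b_i) · W · i = 16.66 × 1100 × 0.01340 = 245.5 m³/day.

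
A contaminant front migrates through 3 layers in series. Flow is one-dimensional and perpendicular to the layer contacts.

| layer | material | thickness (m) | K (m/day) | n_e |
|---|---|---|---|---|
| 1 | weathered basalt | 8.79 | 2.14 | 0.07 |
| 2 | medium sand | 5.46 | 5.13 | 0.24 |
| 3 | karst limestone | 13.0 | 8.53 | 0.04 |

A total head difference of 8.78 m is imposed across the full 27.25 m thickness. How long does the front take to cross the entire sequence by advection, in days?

1.87

With flow normal to the layers, continuity requires the same specific discharge q through every layer.
Σ(b_i/K_i) = 8.79/2.14 + 5.46/5.13 + 13.0/8.53 = 6.696 d.
q = Δh / Σ(b_i/K_i) = 8.78 / 6.696 = 1.311 m/day.
In each layer the seepage velocity is v_i = q/n_i, so the layer transit time is t_i = b_i·n_i / q:
  layer 1 (weathered basalt): t_1 = 8.79 × 0.07 / 1.311 = 0.4692 d
  layer 2 (medium sand): t_2 = 5.46 × 0.24 / 1.311 = 0.9993 d
  layer 3 (karst limestone): t_3 = 13.0 × 0.04 / 1.311 = 0.3966 d
Total t = Σ t_i = 1.865 days.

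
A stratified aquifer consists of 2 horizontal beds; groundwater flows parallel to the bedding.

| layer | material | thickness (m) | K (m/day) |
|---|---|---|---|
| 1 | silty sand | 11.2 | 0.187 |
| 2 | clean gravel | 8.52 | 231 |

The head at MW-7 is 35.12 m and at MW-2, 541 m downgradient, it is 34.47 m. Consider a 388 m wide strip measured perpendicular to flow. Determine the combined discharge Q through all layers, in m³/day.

918

Flow is parallel to layering, so each bed carries its own Darcy discharge and the transmissivities add.
Σ(K_i·b_i) = 0.187×11.2 + 231×8.52 = 1970 m²/day.
Hydraulic gradient i = (35.12 − 34.47) / 541 = 0.65 / 541 = 0.001201.
Q = Σ(K_i·b_i) · W · i = 1970 × 388 × 0.001201 = 918.5 m³/day.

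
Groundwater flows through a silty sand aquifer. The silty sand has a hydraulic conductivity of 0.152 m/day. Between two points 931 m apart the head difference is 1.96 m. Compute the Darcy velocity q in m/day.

0.000320

Hydraulic gradient i = Δh / L = 1.96 / 931 = 0.002105.
Specific discharge q = K · i = 0.1520 × 0.002105 = 0.0003200 m/day.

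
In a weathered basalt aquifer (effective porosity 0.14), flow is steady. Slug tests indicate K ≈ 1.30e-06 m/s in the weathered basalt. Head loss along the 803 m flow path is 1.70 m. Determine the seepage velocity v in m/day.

0.00170

Convert K: 1.30e-06 m/s × 86400 = 0.1123 m/day.
Hydraulic gradient i = Δh / L = 1.70 / 803 = 0.002117.
Darcy flux q = K · i = 0.1123 × 0.002117 = 0.0002378 m/day.
Seepage velocity v = q / n_e = 0.0002378 / 0.14 = 0.001698 m/day.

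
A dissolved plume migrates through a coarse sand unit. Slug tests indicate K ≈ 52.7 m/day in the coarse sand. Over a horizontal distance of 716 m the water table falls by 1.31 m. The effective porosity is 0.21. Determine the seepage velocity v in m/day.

Hydraulic gradient i = Δh / L = 1.31 / 716 = 0.001830.
Darcy flux q = K · i = 52.70 × 0.001830 = 0.09642 m/day.
Seepage velocity v = q / n_e = 0.09642 / 0.21 = 0.4591 m/day.

0.459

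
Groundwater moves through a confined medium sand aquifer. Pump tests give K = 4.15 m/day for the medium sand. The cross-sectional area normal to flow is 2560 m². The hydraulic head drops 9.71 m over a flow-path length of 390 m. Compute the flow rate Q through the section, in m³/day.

Hydraulic gradient i = Δh / L = 9.71 / 390 = 0.02490.
Darcy's law: Q = K · A · i = 4.150 × 2560 × 0.02490 = 264.5 m³/day.

265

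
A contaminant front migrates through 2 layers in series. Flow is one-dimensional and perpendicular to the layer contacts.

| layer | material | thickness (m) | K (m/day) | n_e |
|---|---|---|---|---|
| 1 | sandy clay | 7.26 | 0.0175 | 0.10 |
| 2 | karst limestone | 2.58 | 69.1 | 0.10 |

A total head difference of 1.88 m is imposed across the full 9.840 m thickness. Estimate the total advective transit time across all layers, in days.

With flow normal to the layers, continuity requires the same specific discharge q through every layer.
Σ(b_i/K_i) = 7.26/0.0175 + 2.58/69.1 = 414.9 d.
q = Δh / Σ(b_i/K_i) = 1.88 / 414.9 = 0.004531 m/day.
In each layer the seepage velocity is v_i = q/n_i, so the layer transit time is t_i = b_i·n_i / q:
  layer 1 (sandy clay): t_1 = 7.26 × 0.10 / 0.004531 = 160.2 d
  layer 2 (karst limestone): t_2 = 2.58 × 0.10 / 0.004531 = 56.94 d
Total t = Σ t_i = 217.2 days.

217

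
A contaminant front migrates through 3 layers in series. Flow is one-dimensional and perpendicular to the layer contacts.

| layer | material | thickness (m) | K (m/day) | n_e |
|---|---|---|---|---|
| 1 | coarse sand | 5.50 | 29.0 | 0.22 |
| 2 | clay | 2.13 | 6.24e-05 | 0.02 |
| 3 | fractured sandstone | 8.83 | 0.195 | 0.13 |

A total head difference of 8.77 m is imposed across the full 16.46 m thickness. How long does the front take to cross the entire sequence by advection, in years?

25.6

With flow normal to the layers, continuity requires the same specific discharge q through every layer.
Σ(b_i/K_i) = 5.50/29.0 + 2.13/6.24e-05 + 8.83/0.195 = 34180 d.
q = Δh / Σ(b_i/K_i) = 8.77 / 34180 = 0.0002566 m/day.
In each layer the seepage velocity is v_i = q/n_i, so the layer transit time is t_i = b_i·n_i / q:
  layer 1 (coarse sand): t_1 = 5.50 × 0.22 / 0.0002566 = 4716 d
  layer 2 (clay): t_2 = 2.13 × 0.02 / 0.0002566 = 166.0 d
  layer 3 (fractured sandstone): t_3 = 8.83 × 0.13 / 0.0002566 = 4474 d
Total t = Σ t_i = 9356 days = 25.61 years.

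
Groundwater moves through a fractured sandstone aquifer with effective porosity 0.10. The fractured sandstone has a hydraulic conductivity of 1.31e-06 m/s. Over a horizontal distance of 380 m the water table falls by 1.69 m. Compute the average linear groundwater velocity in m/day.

0.00503

Convert K: 1.31e-06 m/s × 86400 = 0.1132 m/day.
Hydraulic gradient i = Δh / L = 1.69 / 380 = 0.004447.
Darcy flux q = K · i = 0.1132 × 0.004447 = 0.0005034 m/day.
Seepage velocity v = q / n_e = 0.0005034 / 0.10 = 0.005034 m/day.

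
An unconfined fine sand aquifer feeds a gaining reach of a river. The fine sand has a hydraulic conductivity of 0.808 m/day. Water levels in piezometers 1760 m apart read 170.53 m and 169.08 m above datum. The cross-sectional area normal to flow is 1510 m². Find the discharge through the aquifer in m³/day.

Hydraulic gradient i = (170.53 − 169.08) / 1760 = 1.45 / 1760 = 0.0008239.
Darcy's law: Q = K · A · i = 0.8080 × 1510 × 0.0008239 = 1.005 m³/day.

1.01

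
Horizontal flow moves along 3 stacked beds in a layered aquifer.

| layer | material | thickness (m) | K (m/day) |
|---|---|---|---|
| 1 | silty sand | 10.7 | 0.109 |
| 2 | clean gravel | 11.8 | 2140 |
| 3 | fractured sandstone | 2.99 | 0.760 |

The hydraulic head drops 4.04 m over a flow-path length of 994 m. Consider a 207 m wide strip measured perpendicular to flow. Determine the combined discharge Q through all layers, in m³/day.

21200

Flow is parallel to layering, so each bed carries its own Darcy discharge and the transmissivities add.
Σ(K_i·b_i) = 0.109×10.7 + 2140×11.8 + 0.760×2.99 = 25255 m²/day.
Hydraulic gradient i = Δh / L = 4.04 / 994 = 0.004064.
Q = Σ(K_i·b_i) · W · i = 25255 × 207 × 0.004064 = 21248 m³/day.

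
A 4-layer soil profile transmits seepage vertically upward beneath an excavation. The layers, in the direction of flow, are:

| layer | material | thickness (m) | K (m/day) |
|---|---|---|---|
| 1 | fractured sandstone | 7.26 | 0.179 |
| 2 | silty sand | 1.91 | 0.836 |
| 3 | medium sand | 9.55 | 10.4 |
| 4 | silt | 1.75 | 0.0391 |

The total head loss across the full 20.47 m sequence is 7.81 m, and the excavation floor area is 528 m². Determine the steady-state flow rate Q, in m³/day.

46.6

Flow is perpendicular to layering, so the layers act in series and the equivalent K is the thickness-weighted harmonic mean.
Total thickness L = 7.26 + 1.91 + 9.55 + 1.75 = 20.47 m.
Σ(b_i/K_i) = 7.26/0.179 + 1.91/0.836 + 9.55/10.4 + 1.75/0.0391 = 88.52 d.
K_eq = L / Σ(b_i/K_i) = 20.47 / 88.52 = 0.2313 m/day.
Q = K_eq · A · (Δh/L) = 0.2313 × 528 × (7.81/20.47) = 46.59 m³/day.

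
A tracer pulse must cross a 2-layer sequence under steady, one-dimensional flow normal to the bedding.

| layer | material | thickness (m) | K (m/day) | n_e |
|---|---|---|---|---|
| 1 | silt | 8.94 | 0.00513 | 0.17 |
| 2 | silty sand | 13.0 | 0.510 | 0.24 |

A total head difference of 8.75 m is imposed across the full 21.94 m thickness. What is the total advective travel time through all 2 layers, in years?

With flow normal to the layers, continuity requires the same specific discharge q through every layer.
Σ(b_i/K_i) = 8.94/0.00513 + 13.0/0.510 = 1768 d.
q = Δh / Σ(b_i/K_i) = 8.75 / 1768 = 0.004949 m/day.
In each layer the seepage velocity is v_i = q/n_i, so the layer transit time is t_i = b_i·n_i / q:
  layer 1 (silt): t_1 = 8.94 × 0.17 / 0.004949 = 307.1 d
  layer 2 (silty sand): t_2 = 13.0 × 0.24 / 0.004949 = 630.5 d
Total t = Σ t_i = 937.6 days = 2.567 years.

2.57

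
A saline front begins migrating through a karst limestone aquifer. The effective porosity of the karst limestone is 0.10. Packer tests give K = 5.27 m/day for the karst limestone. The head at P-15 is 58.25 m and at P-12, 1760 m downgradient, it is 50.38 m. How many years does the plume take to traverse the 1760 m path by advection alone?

20.4

Hydraulic gradient i = (58.25 − 50.38) / 1760 = 7.87 / 1760 = 0.004472.
Darcy flux q = K · i = 5.270 × 0.004472 = 0.02357 m/day.
Seepage velocity v = q / n_e = 0.02357 / 0.10 = 0.2357 m/day.
Travel time t = L / v = 1760 / 0.2357 = 7469 days = 20.45 years.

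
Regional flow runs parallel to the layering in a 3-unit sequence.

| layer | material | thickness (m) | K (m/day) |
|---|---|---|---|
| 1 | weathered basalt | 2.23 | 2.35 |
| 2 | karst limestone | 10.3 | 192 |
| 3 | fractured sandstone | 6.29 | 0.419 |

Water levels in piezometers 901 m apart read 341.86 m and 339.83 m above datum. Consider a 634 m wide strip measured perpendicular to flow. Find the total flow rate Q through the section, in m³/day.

2840

Flow is parallel to layering, so each bed carries its own Darcy discharge and the transmissivities add.
Σ(K_i·b_i) = 2.35×2.23 + 192×10.3 + 0.419×6.29 = 1985 m²/day.
Hydraulic gradient i = (341.86 − 339.83) / 901 = 2.03 / 901 = 0.002253.
Q = Σ(K_i·b_i) · W · i = 1985 × 634 × 0.002253 = 2836 m³/day.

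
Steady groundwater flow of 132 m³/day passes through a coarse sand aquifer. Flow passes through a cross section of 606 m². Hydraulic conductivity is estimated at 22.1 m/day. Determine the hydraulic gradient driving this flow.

0.00986

From Q = K·A·i, i = Q / (K·A) = 132 / (22.10 × 606.0) = 0.009856.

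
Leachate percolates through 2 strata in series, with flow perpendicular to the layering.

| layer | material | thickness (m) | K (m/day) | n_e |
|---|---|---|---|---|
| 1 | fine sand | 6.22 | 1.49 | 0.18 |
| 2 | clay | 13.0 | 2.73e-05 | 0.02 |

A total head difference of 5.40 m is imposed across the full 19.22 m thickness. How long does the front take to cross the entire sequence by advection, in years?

333

With flow normal to the layers, continuity requires the same specific discharge q through every layer.
Σ(b_i/K_i) = 6.22/1.49 + 13.0/2.73e-05 = 4.762e+05 d.
q = Δh / Σ(b_i/K_i) = 5.40 / 4.762e+05 = 1.134e-05 m/day.
In each layer the seepage velocity is v_i = q/n_i, so the layer transit time is t_i = b_i·n_i / q:
  layer 1 (fine sand): t_1 = 6.22 × 0.18 / 1.134e-05 = 98731 d
  layer 2 (clay): t_2 = 13.0 × 0.02 / 1.134e-05 = 22928 d
Total t = Σ t_i = 1.217e+05 days = 333.1 years.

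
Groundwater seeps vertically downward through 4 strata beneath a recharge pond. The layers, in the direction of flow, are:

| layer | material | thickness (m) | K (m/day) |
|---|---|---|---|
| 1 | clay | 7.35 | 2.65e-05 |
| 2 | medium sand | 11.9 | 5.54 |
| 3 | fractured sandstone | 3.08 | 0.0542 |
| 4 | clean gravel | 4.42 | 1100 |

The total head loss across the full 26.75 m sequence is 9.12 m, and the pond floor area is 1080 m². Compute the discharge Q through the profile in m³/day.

0.0355

Flow is perpendicular to layering, so the layers act in series and the equivalent K is the thickness-weighted harmonic mean.
Total thickness L = 7.35 + 11.9 + 3.08 + 4.42 = 26.75 m.
Σ(b_i/K_i) = 7.35/2.65e-05 + 11.9/5.54 + 3.08/0.0542 + 4.42/1100 = 2.774e+05 d.
K_eq = L / Σ(b_i/K_i) = 26.75 / 2.774e+05 = 9.643e-05 m/day.
Q = K_eq · A · (Δh/L) = 9.643e-05 × 1080 × (9.12/26.75) = 0.03550 m³/day.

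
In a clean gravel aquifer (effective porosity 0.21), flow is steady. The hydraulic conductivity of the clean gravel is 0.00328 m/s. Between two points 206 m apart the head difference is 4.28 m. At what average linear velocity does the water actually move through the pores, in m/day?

Convert K: 0.00328 m/s × 86400 = 283.4 m/day.
Hydraulic gradient i = Δh / L = 4.28 / 206 = 0.02078.
Darcy flux q = K · i = 283.4 × 0.02078 = 5.888 m/day.
Seepage velocity v = q / n_e = 5.888 / 0.21 = 28.04 m/day.

28.0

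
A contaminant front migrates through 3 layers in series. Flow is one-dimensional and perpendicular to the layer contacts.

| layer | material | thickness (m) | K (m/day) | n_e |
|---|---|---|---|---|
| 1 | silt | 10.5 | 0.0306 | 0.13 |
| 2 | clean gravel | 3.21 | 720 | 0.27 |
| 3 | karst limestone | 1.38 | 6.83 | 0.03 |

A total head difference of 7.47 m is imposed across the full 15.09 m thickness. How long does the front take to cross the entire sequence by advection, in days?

With flow normal to the layers, continuity requires the same specific discharge q through every layer.
Σ(b_i/K_i) = 10.5/0.0306 + 3.21/720 + 1.38/6.83 = 343.3 d.
q = Δh / Σ(b_i/K_i) = 7.47 / 343.3 = 0.02176 m/day.
In each layer the seepage velocity is v_i = q/n_i, so the layer transit time is t_i = b_i·n_i / q:
  layer 1 (silt): t_1 = 10.5 × 0.13 / 0.02176 = 62.74 d
  layer 2 (clean gravel): t_2 = 3.21 × 0.27 / 0.02176 = 39.84 d
  layer 3 (karst limestone): t_3 = 1.38 × 0.03 / 0.02176 = 1.903 d
Total t = Σ t_i = 104.5 days.

104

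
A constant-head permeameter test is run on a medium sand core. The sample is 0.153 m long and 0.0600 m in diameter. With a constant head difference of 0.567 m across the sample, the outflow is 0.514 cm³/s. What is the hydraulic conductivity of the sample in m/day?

Cross-sectional area A = π·(d/2)² = π × (0.0600/2)² = 0.002827 m².
Convert discharge: 0.514 cm³/s = 5.140e-07 m³/s.
Darcy's law rearranged: K = Q·L / (A·Δh) = 5.140e-07 × 0.153 / (0.002827 × 0.567) = 4.905e-05 m/s = 4.238 m/day.

4.24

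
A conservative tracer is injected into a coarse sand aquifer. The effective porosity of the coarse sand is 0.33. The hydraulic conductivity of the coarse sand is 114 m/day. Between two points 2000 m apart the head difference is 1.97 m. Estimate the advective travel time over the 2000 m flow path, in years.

16.1

Hydraulic gradient i = Δh / L = 1.97 / 2000 = 0.0009850.
Darcy flux q = K · i = 114.0 × 0.0009850 = 0.1123 m/day.
Seepage velocity v = q / n_e = 0.1123 / 0.33 = 0.3403 m/day.
Travel time t = L / v = 2000 / 0.3403 = 5878 days = 16.09 years.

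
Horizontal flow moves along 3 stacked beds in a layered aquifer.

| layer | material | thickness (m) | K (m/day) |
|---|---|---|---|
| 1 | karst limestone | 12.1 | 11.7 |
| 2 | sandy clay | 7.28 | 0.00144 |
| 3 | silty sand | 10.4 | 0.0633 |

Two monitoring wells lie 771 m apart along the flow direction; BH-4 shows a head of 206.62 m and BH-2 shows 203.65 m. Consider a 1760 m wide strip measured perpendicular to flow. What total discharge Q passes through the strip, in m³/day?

Flow is parallel to layering, so each bed carries its own Darcy discharge and the transmissivities add.
Σ(K_i·b_i) = 11.7×12.1 + 0.00144×7.28 + 0.0633×10.4 = 142.2 m²/day.
Hydraulic gradient i = (206.62 − 203.65) / 771 = 2.97 / 771 = 0.003852.
Q = Σ(K_i·b_i) · W · i = 142.2 × 1760 × 0.003852 = 964.3 m³/day.

964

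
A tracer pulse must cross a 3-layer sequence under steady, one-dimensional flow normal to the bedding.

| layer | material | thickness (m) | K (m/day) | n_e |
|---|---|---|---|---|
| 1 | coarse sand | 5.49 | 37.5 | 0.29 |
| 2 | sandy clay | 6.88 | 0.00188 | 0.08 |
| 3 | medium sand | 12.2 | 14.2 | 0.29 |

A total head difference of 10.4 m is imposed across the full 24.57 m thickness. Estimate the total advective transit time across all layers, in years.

With flow normal to the layers, continuity requires the same specific discharge q through every layer.
Σ(b_i/K_i) = 5.49/37.5 + 6.88/0.00188 + 12.2/14.2 = 3661 d.
q = Δh / Σ(b_i/K_i) = 10.4 / 3661 = 0.002841 m/day.
In each layer the seepage velocity is v_i = q/n_i, so the layer transit time is t_i = b_i·n_i / q:
  layer 1 (coarse sand): t_1 = 5.49 × 0.29 / 0.002841 = 560.4 d
  layer 2 (sandy clay): t_2 = 6.88 × 0.08 / 0.002841 = 193.7 d
  layer 3 (medium sand): t_3 = 12.2 × 0.29 / 0.002841 = 1245 d
Total t = Σ t_i = 1999 days = 5.474 years.

5.47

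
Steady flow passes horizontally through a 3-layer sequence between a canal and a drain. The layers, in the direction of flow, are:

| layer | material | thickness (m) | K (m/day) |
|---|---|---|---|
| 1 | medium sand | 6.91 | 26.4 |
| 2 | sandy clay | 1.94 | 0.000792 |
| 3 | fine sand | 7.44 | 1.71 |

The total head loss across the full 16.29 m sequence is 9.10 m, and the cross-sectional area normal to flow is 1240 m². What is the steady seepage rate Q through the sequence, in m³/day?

4.60

Flow is perpendicular to layering, so the layers act in series and the equivalent K is the thickness-weighted harmonic mean.
Total thickness L = 6.91 + 1.94 + 7.44 = 16.29 m.
Σ(b_i/K_i) = 6.91/26.4 + 1.94/0.000792 + 7.44/1.71 = 2454 d.
K_eq = L / Σ(b_i/K_i) = 16.29 / 2454 = 0.006638 m/day.
Q = K_eq · A · (Δh/L) = 0.006638 × 1240 × (9.10/16.29) = 4.598 m³/day.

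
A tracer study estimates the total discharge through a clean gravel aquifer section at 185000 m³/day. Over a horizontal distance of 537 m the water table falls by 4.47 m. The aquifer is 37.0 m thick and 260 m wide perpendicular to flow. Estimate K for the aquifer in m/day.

2310

Cross-sectional area A = 260 × 37.0 = 9620 m².
Hydraulic gradient i = Δh / L = 4.47 / 537 = 0.008324.
From Q = K·A·i, K = Q / (A·i) = 185000 / (9620 × 0.008324) = 2310 m/day.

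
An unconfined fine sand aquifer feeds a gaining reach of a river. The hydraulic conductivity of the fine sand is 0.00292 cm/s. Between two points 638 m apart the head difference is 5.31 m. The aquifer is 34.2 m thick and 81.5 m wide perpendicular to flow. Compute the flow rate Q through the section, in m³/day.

Convert K: 0.00292 cm/s × 864 = 2.523 m/day.
Cross-sectional area A = 81.5 × 34.2 = 2787 m².
Hydraulic gradient i = Δh / L = 5.31 / 638 = 0.008323.
Darcy's law: Q = K · A · i = 2.523 × 2787 × 0.008323 = 58.53 m³/day.

58.5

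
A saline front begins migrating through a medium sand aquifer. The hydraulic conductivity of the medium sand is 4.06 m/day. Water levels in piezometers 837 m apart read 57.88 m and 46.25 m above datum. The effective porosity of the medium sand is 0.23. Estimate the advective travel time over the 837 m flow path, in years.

Hydraulic gradient i = (57.88 − 46.25) / 837 = 11.63 / 837 = 0.01389.
Darcy flux q = K · i = 4.060 × 0.01389 = 0.05641 m/day.
Seepage velocity v = q / n_e = 0.05641 / 0.23 = 0.2453 m/day.
Travel time t = L / v = 837 / 0.2453 = 3413 days = 9.343 years.

9.34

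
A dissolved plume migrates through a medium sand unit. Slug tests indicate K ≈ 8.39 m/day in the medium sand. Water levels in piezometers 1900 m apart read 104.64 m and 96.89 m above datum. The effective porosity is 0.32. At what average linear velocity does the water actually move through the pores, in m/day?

Hydraulic gradient i = (104.64 − 96.89) / 1900 = 7.75 / 1900 = 0.004079.
Darcy flux q = K · i = 8.390 × 0.004079 = 0.03422 m/day.
Seepage velocity v = q / n_e = 0.03422 / 0.32 = 0.1069 m/day.

0.107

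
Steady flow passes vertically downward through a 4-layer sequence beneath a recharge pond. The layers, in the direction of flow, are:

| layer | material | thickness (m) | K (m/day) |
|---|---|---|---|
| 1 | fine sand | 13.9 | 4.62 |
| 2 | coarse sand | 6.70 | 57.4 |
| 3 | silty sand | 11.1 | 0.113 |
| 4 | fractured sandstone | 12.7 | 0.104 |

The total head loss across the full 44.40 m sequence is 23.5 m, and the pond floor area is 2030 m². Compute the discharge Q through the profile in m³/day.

213

Flow is perpendicular to layering, so the layers act in series and the equivalent K is the thickness-weighted harmonic mean.
Total thickness L = 13.9 + 6.70 + 11.1 + 12.7 = 44.40 m.
Σ(b_i/K_i) = 13.9/4.62 + 6.70/57.4 + 11.1/0.113 + 12.7/0.104 = 223.5 d.
K_eq = L / Σ(b_i/K_i) = 44.40 / 223.5 = 0.1987 m/day.
Q = K_eq · A · (Δh/L) = 0.1987 × 2030 × (23.5/44.40) = 213.5 m³/day.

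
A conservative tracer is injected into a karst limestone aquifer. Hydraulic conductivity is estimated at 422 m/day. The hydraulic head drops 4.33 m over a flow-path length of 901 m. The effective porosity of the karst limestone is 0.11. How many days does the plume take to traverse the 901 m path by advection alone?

Hydraulic gradient i = Δh / L = 4.33 / 901 = 0.004806.
Darcy flux q = K · i = 422.0 × 0.004806 = 2.028 m/day.
Seepage velocity v = q / n_e = 2.028 / 0.11 = 18.44 m/day.
Travel time t = L / v = 901 / 18.44 = 48.87 days.

48.9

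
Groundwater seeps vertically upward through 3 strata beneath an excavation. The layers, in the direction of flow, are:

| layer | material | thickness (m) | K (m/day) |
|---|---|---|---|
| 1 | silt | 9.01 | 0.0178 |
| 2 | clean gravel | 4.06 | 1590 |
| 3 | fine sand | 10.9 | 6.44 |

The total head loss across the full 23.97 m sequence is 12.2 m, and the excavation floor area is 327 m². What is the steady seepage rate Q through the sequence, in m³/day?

7.86

Flow is perpendicular to layering, so the layers act in series and the equivalent K is the thickness-weighted harmonic mean.
Total thickness L = 9.01 + 4.06 + 10.9 = 23.97 m.
Σ(b_i/K_i) = 9.01/0.0178 + 4.06/1590 + 10.9/6.44 = 507.9 d.
K_eq = L / Σ(b_i/K_i) = 23.97 / 507.9 = 0.04720 m/day.
Q = K_eq · A · (Δh/L) = 0.04720 × 327 × (12.2/23.97) = 7.855 m³/day.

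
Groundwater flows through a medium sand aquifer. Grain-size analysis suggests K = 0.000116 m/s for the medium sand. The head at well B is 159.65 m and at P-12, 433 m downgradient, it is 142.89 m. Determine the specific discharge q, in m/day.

Convert K: 0.000116 m/s × 86400 = 10.02 m/day.
Hydraulic gradient i = (159.65 − 142.89) / 433 = 16.76 / 433 = 0.03871.
Specific discharge q = K · i = 10.02 × 0.03871 = 0.3879 m/day.

0.388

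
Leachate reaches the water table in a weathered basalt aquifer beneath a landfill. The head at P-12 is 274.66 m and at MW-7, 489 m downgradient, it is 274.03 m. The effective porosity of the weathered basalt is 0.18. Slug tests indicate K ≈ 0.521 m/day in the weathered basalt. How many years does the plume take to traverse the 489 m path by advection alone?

359

Hydraulic gradient i = (274.66 − 274.03) / 489 = 0.63 / 489 = 0.001288.
Darcy flux q = K · i = 0.5210 × 0.001288 = 0.0006712 m/day.
Seepage velocity v = q / n_e = 0.0006712 / 0.18 = 0.003729 m/day.
Travel time t = L / v = 489 / 0.003729 = 1.311e+05 days = 359.0 years.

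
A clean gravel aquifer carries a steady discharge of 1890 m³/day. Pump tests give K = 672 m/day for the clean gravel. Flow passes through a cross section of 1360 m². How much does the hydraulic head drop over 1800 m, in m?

3.72

From Q = K·A·i, i = Q / (K·A) = 1890 / (672.0 × 1360) = 0.002068.
Head loss Δh = i · L = 0.002068 × 1800 = 3.722 m.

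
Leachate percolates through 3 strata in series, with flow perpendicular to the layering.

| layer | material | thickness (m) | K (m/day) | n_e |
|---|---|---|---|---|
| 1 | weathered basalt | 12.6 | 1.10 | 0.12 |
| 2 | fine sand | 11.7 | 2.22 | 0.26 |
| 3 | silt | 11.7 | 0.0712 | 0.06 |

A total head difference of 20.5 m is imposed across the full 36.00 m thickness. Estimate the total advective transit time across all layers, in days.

46.4

With flow normal to the layers, continuity requires the same specific discharge q through every layer.
Σ(b_i/K_i) = 12.6/1.10 + 11.7/2.22 + 11.7/0.0712 = 181.1 d.
q = Δh / Σ(b_i/K_i) = 20.5 / 181.1 = 0.1132 m/day.
In each layer the seepage velocity is v_i = q/n_i, so the layer transit time is t_i = b_i·n_i / q:
  layer 1 (weathered basalt): t_1 = 12.6 × 0.12 / 0.1132 = 13.35 d
  layer 2 (fine sand): t_2 = 11.7 × 0.26 / 0.1132 = 26.87 d
  layer 3 (silt): t_3 = 11.7 × 0.06 / 0.1132 = 6.200 d
Total t = Σ t_i = 46.42 days.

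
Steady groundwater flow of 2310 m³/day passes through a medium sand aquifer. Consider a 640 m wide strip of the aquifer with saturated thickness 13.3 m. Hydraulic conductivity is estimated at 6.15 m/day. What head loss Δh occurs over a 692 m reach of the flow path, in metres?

30.5

Cross-sectional area A = 640 × 13.3 = 8512 m².
From Q = K·A·i, i = Q / (K·A) = 2310 / (6.150 × 8512) = 0.04413.
Head loss Δh = i · L = 0.04413 × 692 = 30.54 m.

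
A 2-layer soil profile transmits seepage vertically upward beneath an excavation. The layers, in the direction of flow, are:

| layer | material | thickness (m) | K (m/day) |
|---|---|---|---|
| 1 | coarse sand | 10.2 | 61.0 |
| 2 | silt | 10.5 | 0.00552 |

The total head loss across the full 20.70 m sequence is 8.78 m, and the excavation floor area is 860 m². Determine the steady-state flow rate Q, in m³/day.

Flow is perpendicular to layering, so the layers act in series and the equivalent K is the thickness-weighted harmonic mean.
Total thickness L = 10.2 + 10.5 = 20.70 m.
Σ(b_i/K_i) = 10.2/61.0 + 10.5/0.00552 = 1902 d.
K_eq = L / Σ(b_i/K_i) = 20.70 / 1902 = 0.01088 m/day.
Q = K_eq · A · (Δh/L) = 0.01088 × 860 × (8.78/20.70) = 3.969 m³/day.

3.97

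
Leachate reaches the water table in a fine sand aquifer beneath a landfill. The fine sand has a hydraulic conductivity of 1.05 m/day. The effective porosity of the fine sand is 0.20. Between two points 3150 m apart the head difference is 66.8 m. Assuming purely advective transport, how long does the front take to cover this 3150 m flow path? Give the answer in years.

77.5

Hydraulic gradient i = Δh / L = 66.8 / 3150 = 0.02121.
Darcy flux q = K · i = 1.050 × 0.02121 = 0.02227 m/day.
Seepage velocity v = q / n_e = 0.02227 / 0.20 = 0.1113 m/day.
Travel time t = L / v = 3150 / 0.1113 = 28293 days = 77.46 years.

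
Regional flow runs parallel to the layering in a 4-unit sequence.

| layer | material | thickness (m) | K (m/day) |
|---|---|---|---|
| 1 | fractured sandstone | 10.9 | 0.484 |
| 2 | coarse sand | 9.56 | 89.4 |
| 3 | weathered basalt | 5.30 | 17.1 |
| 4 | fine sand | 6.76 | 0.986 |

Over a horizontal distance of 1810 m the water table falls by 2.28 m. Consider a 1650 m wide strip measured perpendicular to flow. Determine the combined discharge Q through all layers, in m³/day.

1990

Flow is parallel to layering, so each bed carries its own Darcy discharge and the transmissivities add.
Σ(K_i·b_i) = 0.484×10.9 + 89.4×9.56 + 17.1×5.30 + 0.986×6.76 = 957.2 m²/day.
Hydraulic gradient i = Δh / L = 2.28 / 1810 = 0.001260.
Q = Σ(K_i·b_i) · W · i = 957.2 × 1650 × 0.001260 = 1990 m³/day.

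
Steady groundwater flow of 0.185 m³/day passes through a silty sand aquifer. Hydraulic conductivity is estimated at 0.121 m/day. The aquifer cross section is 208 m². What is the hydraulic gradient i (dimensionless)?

0.00735

From Q = K·A·i, i = Q / (K·A) = 0.185 / (0.1210 × 208.0) = 0.007351.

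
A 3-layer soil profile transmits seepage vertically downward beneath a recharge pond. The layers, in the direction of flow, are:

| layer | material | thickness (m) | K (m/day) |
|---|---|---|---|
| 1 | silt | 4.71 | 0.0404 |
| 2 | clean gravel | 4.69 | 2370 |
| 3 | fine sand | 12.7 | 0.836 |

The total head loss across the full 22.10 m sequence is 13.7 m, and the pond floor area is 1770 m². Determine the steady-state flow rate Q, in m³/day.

Flow is perpendicular to layering, so the layers act in series and the equivalent K is the thickness-weighted harmonic mean.
Total thickness L = 4.71 + 4.69 + 12.7 = 22.10 m.
Σ(b_i/K_i) = 4.71/0.0404 + 4.69/2370 + 12.7/0.836 = 131.8 d.
K_eq = L / Σ(b_i/K_i) = 22.10 / 131.8 = 0.1677 m/day.
Q = K_eq · A · (Δh/L) = 0.1677 × 1770 × (13.7/22.10) = 184.0 m³/day.

184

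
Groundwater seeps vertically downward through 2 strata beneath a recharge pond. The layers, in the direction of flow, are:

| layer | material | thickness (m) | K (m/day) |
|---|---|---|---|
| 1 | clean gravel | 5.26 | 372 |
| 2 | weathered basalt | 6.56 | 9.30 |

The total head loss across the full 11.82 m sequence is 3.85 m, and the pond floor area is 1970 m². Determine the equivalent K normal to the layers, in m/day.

Flow is perpendicular to layering, so the layers act in series and the equivalent K is the thickness-weighted harmonic mean.
Total thickness L = 5.26 + 6.56 = 11.82 m.
Σ(b_i/K_i) = 5.26/372 + 6.56/9.30 = 0.7195 d.
K_eq = L / Σ(b_i/K_i) = 11.82 / 0.7195 = 16.43 m/day.

16.4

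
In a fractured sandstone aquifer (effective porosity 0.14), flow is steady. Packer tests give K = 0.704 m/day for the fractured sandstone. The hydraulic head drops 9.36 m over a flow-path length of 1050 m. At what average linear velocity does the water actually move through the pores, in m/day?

Hydraulic gradient i = Δh / L = 9.36 / 1050 = 0.008914.
Darcy flux q = K · i = 0.7040 × 0.008914 = 0.006276 m/day.
Seepage velocity v = q / n_e = 0.006276 / 0.14 = 0.04483 m/day.

0.0448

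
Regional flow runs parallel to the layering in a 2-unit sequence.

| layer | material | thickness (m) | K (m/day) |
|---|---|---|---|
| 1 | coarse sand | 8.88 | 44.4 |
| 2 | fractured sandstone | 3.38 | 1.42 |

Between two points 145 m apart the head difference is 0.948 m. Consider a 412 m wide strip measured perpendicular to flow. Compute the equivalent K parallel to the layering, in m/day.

32.6

Flow is parallel to layering, so each bed carries its own Darcy discharge and the transmissivities add.
Σ(K_i·b_i) = 44.4×8.88 + 1.42×3.38 = 399.1 m²/day.
Total thickness b = 12.26 m, so K_eq = Σ(K_i·b_i)/b = 32.55 m/day.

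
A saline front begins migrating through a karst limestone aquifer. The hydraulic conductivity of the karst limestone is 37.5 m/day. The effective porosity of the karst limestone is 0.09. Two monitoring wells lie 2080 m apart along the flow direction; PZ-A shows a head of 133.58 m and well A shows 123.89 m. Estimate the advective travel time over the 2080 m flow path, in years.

2.93

Hydraulic gradient i = (133.58 − 123.89) / 2080 = 9.69 / 2080 = 0.004659.
Darcy flux q = K · i = 37.50 × 0.004659 = 0.1747 m/day.
Seepage velocity v = q / n_e = 0.1747 / 0.09 = 1.941 m/day.
Travel time t = L / v = 2080 / 1.941 = 1072 days = 2.934 years.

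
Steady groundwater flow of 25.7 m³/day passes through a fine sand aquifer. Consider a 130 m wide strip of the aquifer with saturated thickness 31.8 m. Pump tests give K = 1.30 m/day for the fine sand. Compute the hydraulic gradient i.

0.00478

Cross-sectional area A = 130 × 31.8 = 4134 m².
From Q = K·A·i, i = Q / (K·A) = 25.7 / (1.300 × 4134) = 0.004782.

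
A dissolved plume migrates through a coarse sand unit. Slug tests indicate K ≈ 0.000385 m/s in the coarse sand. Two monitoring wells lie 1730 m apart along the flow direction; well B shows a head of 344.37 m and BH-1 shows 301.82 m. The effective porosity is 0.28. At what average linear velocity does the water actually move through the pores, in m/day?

Convert K: 0.000385 m/s × 86400 = 33.26 m/day.
Hydraulic gradient i = (344.37 − 301.82) / 1730 = 42.55 / 1730 = 0.02460.
Darcy flux q = K · i = 33.26 × 0.02460 = 0.8181 m/day.
Seepage velocity v = q / n_e = 0.8181 / 0.28 = 2.922 m/day.

2.92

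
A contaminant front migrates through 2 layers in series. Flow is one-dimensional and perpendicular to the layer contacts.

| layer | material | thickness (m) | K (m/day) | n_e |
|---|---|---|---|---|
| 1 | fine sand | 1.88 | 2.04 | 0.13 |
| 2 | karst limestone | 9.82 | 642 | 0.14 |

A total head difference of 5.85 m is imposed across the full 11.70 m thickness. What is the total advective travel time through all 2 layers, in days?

With flow normal to the layers, continuity requires the same specific discharge q through every layer.
Σ(b_i/K_i) = 1.88/2.04 + 9.82/642 = 0.9369 d.
q = Δh / Σ(b_i/K_i) = 5.85 / 0.9369 = 6.244 m/day.
In each layer the seepage velocity is v_i = q/n_i, so the layer transit time is t_i = b_i·n_i / q:
  layer 1 (fine sand): t_1 = 1.88 × 0.13 / 6.244 = 0.03914 d
  layer 2 (karst limestone): t_2 = 9.82 × 0.14 / 6.244 = 0.2202 d
Total t = Σ t_i = 0.2593 days.

0.259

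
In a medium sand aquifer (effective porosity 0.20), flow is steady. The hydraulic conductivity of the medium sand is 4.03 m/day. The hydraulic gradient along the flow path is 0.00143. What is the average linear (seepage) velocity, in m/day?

Hydraulic gradient i = 0.00143.
Darcy flux q = K · i = 4.030 × 0.001430 = 0.005763 m/day.
Seepage velocity v = q / n_e = 0.005763 / 0.20 = 0.02881 m/day.

0.0288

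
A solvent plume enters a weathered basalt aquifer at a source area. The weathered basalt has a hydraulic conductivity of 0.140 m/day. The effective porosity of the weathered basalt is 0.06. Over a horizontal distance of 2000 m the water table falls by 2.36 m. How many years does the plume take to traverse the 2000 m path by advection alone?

1990

Hydraulic gradient i = Δh / L = 2.36 / 2000 = 0.001180.
Darcy flux q = K · i = 0.1400 × 0.001180 = 0.0001652 m/day.
Seepage velocity v = q / n_e = 0.0001652 / 0.06 = 0.002753 m/day.
Travel time t = L / v = 2000 / 0.002753 = 7.264e+05 days = 1989 years.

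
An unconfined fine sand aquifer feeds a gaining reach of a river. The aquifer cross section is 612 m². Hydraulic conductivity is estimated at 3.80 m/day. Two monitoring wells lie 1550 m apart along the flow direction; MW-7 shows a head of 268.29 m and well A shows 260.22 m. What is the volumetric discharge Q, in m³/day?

12.1

Hydraulic gradient i = (268.29 − 260.22) / 1550 = 8.07 / 1550 = 0.005206.
Darcy's law: Q = K · A · i = 3.800 × 612.0 × 0.005206 = 12.11 m³/day.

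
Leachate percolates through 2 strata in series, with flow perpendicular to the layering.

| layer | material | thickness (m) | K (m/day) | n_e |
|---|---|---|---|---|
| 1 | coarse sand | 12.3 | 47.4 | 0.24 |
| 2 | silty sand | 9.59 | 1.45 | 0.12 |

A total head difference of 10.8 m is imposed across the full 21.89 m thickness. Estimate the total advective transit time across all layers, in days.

With flow normal to the layers, continuity requires the same specific discharge q through every layer.
Σ(b_i/K_i) = 12.3/47.4 + 9.59/1.45 = 6.873 d.
q = Δh / Σ(b_i/K_i) = 10.8 / 6.873 = 1.571 m/day.
In each layer the seepage velocity is v_i = q/n_i, so the layer transit time is t_i = b_i·n_i / q:
  layer 1 (coarse sand): t_1 = 12.3 × 0.24 / 1.571 = 1.879 d
  layer 2 (silty sand): t_2 = 9.59 × 0.12 / 1.571 = 0.7324 d
Total t = Σ t_i = 2.611 days.

2.61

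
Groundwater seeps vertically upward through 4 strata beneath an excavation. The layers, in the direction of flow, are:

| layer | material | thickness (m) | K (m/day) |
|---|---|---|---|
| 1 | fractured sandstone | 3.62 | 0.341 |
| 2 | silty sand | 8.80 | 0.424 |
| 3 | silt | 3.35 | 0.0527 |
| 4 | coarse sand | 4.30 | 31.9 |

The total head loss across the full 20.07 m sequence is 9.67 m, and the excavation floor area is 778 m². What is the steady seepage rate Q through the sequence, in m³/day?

Flow is perpendicular to layering, so the layers act in series and the equivalent K is the thickness-weighted harmonic mean.
Total thickness L = 3.62 + 8.80 + 3.35 + 4.30 = 20.07 m.
Σ(b_i/K_i) = 3.62/0.341 + 8.80/0.424 + 3.35/0.0527 + 4.30/31.9 = 95.07 d.
K_eq = L / Σ(b_i/K_i) = 20.07 / 95.07 = 0.2111 m/day.
Q = K_eq · A · (Δh/L) = 0.2111 × 778 × (9.67/20.07) = 79.13 m³/day.

79.1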